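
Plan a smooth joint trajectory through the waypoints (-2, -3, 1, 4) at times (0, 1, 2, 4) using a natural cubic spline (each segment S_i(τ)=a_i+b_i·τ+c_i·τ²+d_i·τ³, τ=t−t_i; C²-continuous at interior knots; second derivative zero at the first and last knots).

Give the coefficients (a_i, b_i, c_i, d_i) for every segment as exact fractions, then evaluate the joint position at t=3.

  seg 0: a=-2 b=-111/46 c=0 d=65/46
  seg 1: a=-3 b=42/23 c=195/46 d=-95/46
  seg 2: a=1 b=189/46 c=-45/23 d=15/46
S(3) = 80/23

Δ: Δ0=-1, Δ1=4, Δ2=3/2
row 1: diag=4, rhs=30; c'=1/4, d'=15/2
row 2: denom=6−1·1/4=23/4; d'=(-15−1·15/2)/(23/4)=-90/23
back: M2=-90/23
back: M1=15/2−1/4·-90/23=195/23
M: M0=0, M1=195/23, M2=-90/23, M3=0
seg 0: a=-2, c=M0/2=0, d=(M1−M0)/(6·1)=65/46, b=Δ0−h0·(2M0+M1)/6=-111/46
seg 1: a=-3, c=M1/2=195/46, d=(M2−M1)/(6·1)=-95/46, b=Δ1−h1·(2M1+M2)/6=42/23
seg 2: a=1, c=M2/2=-45/23, d=(M3−M2)/(6·2)=15/46, b=Δ2−h2·(2M2+M3)/6=189/46
t_q=3 → seg 2, τ=1; S=1+189/46·τ+-45/23·τ²+15/46·τ³=80/23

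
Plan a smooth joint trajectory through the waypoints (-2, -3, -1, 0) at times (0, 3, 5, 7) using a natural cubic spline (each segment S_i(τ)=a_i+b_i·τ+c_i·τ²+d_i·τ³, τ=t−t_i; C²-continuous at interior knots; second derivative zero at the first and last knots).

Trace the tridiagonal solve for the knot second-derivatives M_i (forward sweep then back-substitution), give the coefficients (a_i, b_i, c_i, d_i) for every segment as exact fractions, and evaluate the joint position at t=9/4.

  seg 0: a=-2 b=-181/228 c=0 d=35/684
  seg 1: a=-3 b=67/114 c=35/76 d=-29/228
  seg 2: a=-1 b=103/114 c=-23/76 d=23/456
S(9/4) = -15581/4864

Δ: Δ0=-1/3, Δ1=1, Δ2=1/2
row 1: diag=10, rhs=8; c'=1/5, d'=4/5
row 2: denom=8−2·1/5=38/5; d'=(-3−2·4/5)/(38/5)=-23/38
back: M2=-23/38
back: M1=4/5−1/5·-23/38=35/38
M: M0=0, M1=35/38, M2=-23/38, M3=0
seg 0: a=-2, c=M0/2=0, d=(M1−M0)/(6·3)=35/684, b=Δ0−h0·(2M0+M1)/6=-181/228
seg 1: a=-3, c=M1/2=35/76, d=(M2−M1)/(6·2)=-29/228, b=Δ1−h1·(2M1+M2)/6=67/114
seg 2: a=-1, c=M2/2=-23/76, d=(M3−M2)/(6·2)=23/456, b=Δ2−h2·(2M2+M3)/6=103/114
t_q=9/4 → seg 0, τ=9/4; S=-2+-181/228·τ+0·τ²+35/684·τ³=-15581/4864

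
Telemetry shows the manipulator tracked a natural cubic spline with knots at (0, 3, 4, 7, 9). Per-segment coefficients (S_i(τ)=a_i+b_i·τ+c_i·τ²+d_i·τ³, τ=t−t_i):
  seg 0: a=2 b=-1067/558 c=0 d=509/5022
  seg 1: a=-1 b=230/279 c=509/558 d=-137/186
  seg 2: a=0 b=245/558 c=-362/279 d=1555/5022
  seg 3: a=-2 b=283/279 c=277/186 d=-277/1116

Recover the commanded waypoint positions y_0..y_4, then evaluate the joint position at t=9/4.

y_0 = S_0(0) = a_0 = 2
y_1 = S_1(0) = a_1 = -1
y_2 = S_2(0) = a_2 = 0
y_3 = S_3(0) = a_3 = -2
y_4 = S_3(2) = 4
t_q=9/4 is in segment 0 (τ=9/4); S_0(τ)=-4555/3968

y_0=2 y_1=-1 y_2=0 y_3=-2 y_4=4
S(9/4) = -4555/3968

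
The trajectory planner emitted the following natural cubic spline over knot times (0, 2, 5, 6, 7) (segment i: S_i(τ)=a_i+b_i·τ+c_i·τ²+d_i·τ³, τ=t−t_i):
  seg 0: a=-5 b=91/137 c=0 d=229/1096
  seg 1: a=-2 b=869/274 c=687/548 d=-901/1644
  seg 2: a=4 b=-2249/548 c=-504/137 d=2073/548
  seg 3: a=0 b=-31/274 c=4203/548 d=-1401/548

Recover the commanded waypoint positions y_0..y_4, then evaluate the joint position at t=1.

y_0 = S_0(0) = a_0 = -5
y_1 = S_1(0) = a_1 = -2
y_2 = S_2(0) = a_2 = 4
y_3 = S_3(0) = a_3 = 0
y_4 = S_3(1) = 5
t_q=1 is in segment 0 (τ=1); S_0(τ)=-4523/1096

y_0=-5 y_1=-2 y_2=4 y_3=0 y_4=5
S(1) = -4523/1096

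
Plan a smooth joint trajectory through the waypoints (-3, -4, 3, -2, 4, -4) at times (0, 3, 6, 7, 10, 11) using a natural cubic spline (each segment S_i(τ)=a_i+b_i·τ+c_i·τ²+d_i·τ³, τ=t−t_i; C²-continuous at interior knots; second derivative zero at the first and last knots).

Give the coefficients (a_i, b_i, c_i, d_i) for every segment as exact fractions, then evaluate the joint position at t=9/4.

  seg 0: a=-3 b=-1047/521 c=0 d=2620/14067
  seg 1: a=-4 b=1573/521 c=2620/1563 d=-8932/14067
  seg 2: a=3 b=-2119/521 c=-2104/521 d=1618/521
  seg 3: a=-2 b=-1473/521 c=2750/521 d=-5735/4689
  seg 4: a=4 b=-2178/521 c=-2985/521 d=995/521
S(9/4) = -45015/8336

Δ: Δ0=-1/3, Δ1=7/3, Δ2=-5, Δ3=2, Δ4=-8
row 1: diag=12, rhs=16; c'=1/4, d'=4/3
row 2: denom=8−3·1/4=29/4; d'=(-44−3·4/3)/(29/4)=-192/29
row 3: denom=8−1·4/29=228/29; d'=(42−1·-192/29)/(228/29)=235/38
row 4: denom=8−3·29/76=521/76; d'=(-60−3·235/38)/(521/76)=-5970/521
back: M4=-5970/521
back: M3=235/38−29/76·-5970/521=5500/521
back: M2=-192/29−4/29·5500/521=-4208/521
back: M1=4/3−1/4·-4208/521=5240/1563
M: M0=0, M1=5240/1563, M2=-4208/521, M3=5500/521, M4=-5970/521, M5=0
seg 0: a=-3, c=M0/2=0, d=(M1−M0)/(6·3)=2620/14067, b=Δ0−h0·(2M0+M1)/6=-1047/521
seg 1: a=-4, c=M1/2=2620/1563, d=(M2−M1)/(6·3)=-8932/14067, b=Δ1−h1·(2M1+M2)/6=1573/521
seg 2: a=3, c=M2/2=-2104/521, d=(M3−M2)/(6·1)=1618/521, b=Δ2−h2·(2M2+M3)/6=-2119/521
seg 3: a=-2, c=M3/2=2750/521, d=(M4−M3)/(6·3)=-5735/4689, b=Δ3−h3·(2M3+M4)/6=-1473/521
seg 4: a=4, c=M4/2=-2985/521, d=(M5−M4)/(6·1)=995/521, b=Δ4−h4·(2M4+M5)/6=-2178/521
t_q=9/4 → seg 0, τ=9/4; S=-3+-1047/521·τ+0·τ²+2620/14067·τ³=-45015/8336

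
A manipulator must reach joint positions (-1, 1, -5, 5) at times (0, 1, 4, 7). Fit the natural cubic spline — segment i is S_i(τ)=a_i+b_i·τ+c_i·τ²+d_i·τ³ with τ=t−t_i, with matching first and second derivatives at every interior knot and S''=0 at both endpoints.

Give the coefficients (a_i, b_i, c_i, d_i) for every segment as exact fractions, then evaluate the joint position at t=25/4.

  seg 0: a=-1 b=238/87 c=0 d=-64/87
  seg 1: a=1 b=46/87 c=-64/29 d=356/783
  seg 2: a=-5 b=-38/87 c=164/87 d=-164/783
S(25/4) = 545/464

Δ: Δ0=2, Δ1=-2, Δ2=10/3
row 1: diag=8, rhs=-24; c'=3/8, d'=-3
row 2: denom=12−3·3/8=87/8; d'=(32−3·-3)/(87/8)=328/87
back: M2=328/87
back: M1=-3−3/8·328/87=-128/29
M: M0=0, M1=-128/29, M2=328/87, M3=0
seg 0: a=-1, c=M0/2=0, d=(M1−M0)/(6·1)=-64/87, b=Δ0−h0·(2M0+M1)/6=238/87
seg 1: a=1, c=M1/2=-64/29, d=(M2−M1)/(6·3)=356/783, b=Δ1−h1·(2M1+M2)/6=46/87
seg 2: a=-5, c=M2/2=164/87, d=(M3−M2)/(6·3)=-164/783, b=Δ2−h2·(2M2+M3)/6=-38/87
t_q=25/4 → seg 2, τ=9/4; S=-5+-38/87·τ+164/87·τ²+-164/783·τ³=545/464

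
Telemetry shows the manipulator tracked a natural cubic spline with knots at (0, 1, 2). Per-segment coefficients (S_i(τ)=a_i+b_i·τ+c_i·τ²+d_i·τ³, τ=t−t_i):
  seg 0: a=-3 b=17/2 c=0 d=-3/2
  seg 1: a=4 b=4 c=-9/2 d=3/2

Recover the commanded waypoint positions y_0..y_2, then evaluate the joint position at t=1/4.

y_0 = S_0(0) = a_0 = -3
y_1 = S_1(0) = a_1 = 4
y_2 = S_1(1) = 5
t_q=1/4 is in segment 0 (τ=1/4); S_0(τ)=-115/128

y_0=-3 y_1=4 y_2=5
S(1/4) = -115/128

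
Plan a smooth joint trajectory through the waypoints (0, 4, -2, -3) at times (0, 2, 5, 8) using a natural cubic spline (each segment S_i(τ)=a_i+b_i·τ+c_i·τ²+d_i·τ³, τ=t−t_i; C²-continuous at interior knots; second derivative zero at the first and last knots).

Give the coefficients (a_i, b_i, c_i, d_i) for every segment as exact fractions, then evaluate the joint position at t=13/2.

Δ: Δ0=2, Δ1=-2, Δ2=-1/3
row 1: diag=10, rhs=-24; c'=3/10, d'=-12/5
row 2: denom=12−3·3/10=111/10; d'=(10−3·-12/5)/(111/10)=172/111
back: M2=172/111
back: M1=-12/5−3/10·172/111=-106/37
M: M0=0, M1=-106/37, M2=172/111, M3=0
seg 0: a=0, c=M0/2=0, d=(M1−M0)/(6·2)=-53/222, b=Δ0−h0·(2M0+M1)/6=328/111
seg 1: a=4, c=M1/2=-53/37, d=(M2−M1)/(6·3)=245/999, b=Δ1−h1·(2M1+M2)/6=10/111
seg 2: a=-2, c=M2/2=86/111, d=(M3−M2)/(6·3)=-86/999, b=Δ2−h2·(2M2+M3)/6=-209/111
t_q=13/2 → seg 2, τ=3/2; S=-2+-209/111·τ+86/111·τ²+-86/999·τ³=-499/148

  seg 0: a=0 b=328/111 c=0 d=-53/222
  seg 1: a=4 b=10/111 c=-53/37 d=245/999
  seg 2: a=-2 b=-209/111 c=86/111 d=-86/999
S(13/2) = -499/148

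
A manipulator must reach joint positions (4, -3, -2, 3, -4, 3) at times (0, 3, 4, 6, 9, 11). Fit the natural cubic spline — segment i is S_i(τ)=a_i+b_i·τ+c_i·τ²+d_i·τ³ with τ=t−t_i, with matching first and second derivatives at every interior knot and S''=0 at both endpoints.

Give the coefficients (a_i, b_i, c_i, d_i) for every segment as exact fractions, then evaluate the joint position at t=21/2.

Δ: Δ0=-7/3, Δ1=1, Δ2=5/2, Δ3=-7/3, Δ4=7/2
row 1: diag=8, rhs=20; c'=1/8, d'=5/2
row 2: denom=6−1·1/8=47/8; d'=(9−1·5/2)/(47/8)=52/47
row 3: denom=10−2·16/47=438/47; d'=(-29−2·52/47)/(438/47)=-489/146
row 4: denom=10−3·47/146=1319/146; d'=(35−3·-489/146)/(1319/146)=6577/1319
back: M4=6577/1319
back: M3=-489/146−47/146·6577/1319=-6535/1319
back: M2=52/47−16/47·-6535/1319=3684/1319
back: M1=5/2−1/8·3684/1319=2837/1319
M: M0=0, M1=2837/1319, M2=3684/1319, M3=-6535/1319, M4=6577/1319, M5=0
seg 0: a=4, c=M0/2=0, d=(M1−M0)/(6·3)=2837/23742, b=Δ0−h0·(2M0+M1)/6=-26977/7914
seg 1: a=-3, c=M1/2=2837/2638, d=(M2−M1)/(6·1)=847/7914, b=Δ1−h1·(2M1+M2)/6=-722/3957
seg 2: a=-2, c=M2/2=1842/1319, d=(M3−M2)/(6·2)=-10219/15828, b=Δ2−h2·(2M2+M3)/6=18119/7914
seg 3: a=3, c=M3/2=-6535/2638, d=(M4−M3)/(6·3)=6556/11871, b=Δ3−h3·(2M3+M4)/6=1013/7914
seg 4: a=-4, c=M4/2=6577/2638, d=(M5−M4)/(6·2)=-6577/15828, b=Δ4−h4·(2M4+M5)/6=1391/7914
t_q=21/2 → seg 4, τ=3/2; S=-4+1391/7914·τ+6577/2638·τ²+-6577/15828·τ³=19875/42208

  seg 0: a=4 b=-26977/7914 c=0 d=2837/23742
  seg 1: a=-3 b=-722/3957 c=2837/2638 d=847/7914
  seg 2: a=-2 b=18119/7914 c=1842/1319 d=-10219/15828
  seg 3: a=3 b=1013/7914 c=-6535/2638 d=6556/11871
  seg 4: a=-4 b=1391/7914 c=6577/2638 d=-6577/15828
S(21/2) = 19875/42208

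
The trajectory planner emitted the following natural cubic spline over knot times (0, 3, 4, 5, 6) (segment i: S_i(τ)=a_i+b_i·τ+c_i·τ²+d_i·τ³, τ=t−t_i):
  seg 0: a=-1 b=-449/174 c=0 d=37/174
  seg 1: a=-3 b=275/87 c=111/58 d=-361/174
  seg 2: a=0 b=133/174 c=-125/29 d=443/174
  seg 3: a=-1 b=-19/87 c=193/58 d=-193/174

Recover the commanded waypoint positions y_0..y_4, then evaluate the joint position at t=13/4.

y_0=-1 y_1=-3 y_2=0 y_3=-1 y_4=1
S(13/4) = -7879/3712

y_0 = S_0(0) = a_0 = -1
y_1 = S_1(0) = a_1 = -3
y_2 = S_2(0) = a_2 = 0
y_3 = S_3(0) = a_3 = -1
y_4 = S_3(1) = 1
t_q=13/4 is in segment 1 (τ=1/4); S_1(τ)=-7879/3712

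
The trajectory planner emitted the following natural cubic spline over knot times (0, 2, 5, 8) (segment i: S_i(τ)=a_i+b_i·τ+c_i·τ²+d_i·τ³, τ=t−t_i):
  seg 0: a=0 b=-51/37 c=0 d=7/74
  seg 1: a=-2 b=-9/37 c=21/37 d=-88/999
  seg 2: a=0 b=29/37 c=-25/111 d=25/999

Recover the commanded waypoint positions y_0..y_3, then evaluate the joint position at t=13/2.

y_0 = S_0(0) = a_0 = 0
y_1 = S_1(0) = a_1 = -2
y_2 = S_2(0) = a_2 = 0
y_3 = S_2(3) = 1
t_q=13/2 is in segment 2 (τ=3/2); S_2(τ)=223/296

y_0=0 y_1=-2 y_2=0 y_3=1
S(13/2) = 223/296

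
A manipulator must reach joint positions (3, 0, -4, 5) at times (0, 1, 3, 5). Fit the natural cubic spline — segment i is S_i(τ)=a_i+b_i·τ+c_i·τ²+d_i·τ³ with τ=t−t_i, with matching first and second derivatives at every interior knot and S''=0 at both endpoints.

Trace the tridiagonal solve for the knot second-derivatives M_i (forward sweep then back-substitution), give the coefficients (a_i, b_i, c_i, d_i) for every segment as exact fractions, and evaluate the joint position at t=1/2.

  seg 0: a=3 b=-127/44 c=0 d=-5/44
  seg 1: a=0 b=-71/22 c=-15/44 d=21/44
  seg 2: a=-4 b=25/22 c=111/44 d=-37/88
S(1/2) = 543/352

Δ: Δ0=-3, Δ1=-2, Δ2=9/2
row 1: diag=6, rhs=6; c'=1/3, d'=1
row 2: denom=8−2·1/3=22/3; d'=(39−2·1)/(22/3)=111/22
back: M2=111/22
back: M1=1−1/3·111/22=-15/22
M: M0=0, M1=-15/22, M2=111/22, M3=0
seg 0: a=3, c=M0/2=0, d=(M1−M0)/(6·1)=-5/44, b=Δ0−h0·(2M0+M1)/6=-127/44
seg 1: a=0, c=M1/2=-15/44, d=(M2−M1)/(6·2)=21/44, b=Δ1−h1·(2M1+M2)/6=-71/22
seg 2: a=-4, c=M2/2=111/44, d=(M3−M2)/(6·2)=-37/88, b=Δ2−h2·(2M2+M3)/6=25/22
t_q=1/2 → seg 0, τ=1/2; S=3+-127/44·τ+0·τ²+-5/44·τ³=543/352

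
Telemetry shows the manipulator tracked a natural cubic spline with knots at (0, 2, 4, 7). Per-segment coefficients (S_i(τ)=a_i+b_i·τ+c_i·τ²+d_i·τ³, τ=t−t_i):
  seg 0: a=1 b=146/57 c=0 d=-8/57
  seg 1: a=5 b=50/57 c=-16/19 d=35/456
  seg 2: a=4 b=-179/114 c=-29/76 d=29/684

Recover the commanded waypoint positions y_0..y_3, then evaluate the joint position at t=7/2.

y_0 = S_0(0) = a_0 = 1
y_1 = S_1(0) = a_1 = 5
y_2 = S_2(0) = a_2 = 4
y_3 = S_2(3) = -3
t_q=7/2 is in segment 1 (τ=3/2); S_1(τ)=5691/1216

y_0=1 y_1=5 y_2=4 y_3=-3
S(7/2) = 5691/1216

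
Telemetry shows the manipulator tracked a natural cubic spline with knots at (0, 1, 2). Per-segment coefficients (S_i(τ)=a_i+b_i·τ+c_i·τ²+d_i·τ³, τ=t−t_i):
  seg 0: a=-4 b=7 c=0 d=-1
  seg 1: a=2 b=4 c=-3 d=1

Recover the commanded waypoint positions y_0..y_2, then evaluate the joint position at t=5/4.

y_0 = S_0(0) = a_0 = -4
y_1 = S_1(0) = a_1 = 2
y_2 = S_1(1) = 4
t_q=5/4 is in segment 1 (τ=1/4); S_1(τ)=181/64

y_0=-4 y_1=2 y_2=4
S(5/4) = 181/64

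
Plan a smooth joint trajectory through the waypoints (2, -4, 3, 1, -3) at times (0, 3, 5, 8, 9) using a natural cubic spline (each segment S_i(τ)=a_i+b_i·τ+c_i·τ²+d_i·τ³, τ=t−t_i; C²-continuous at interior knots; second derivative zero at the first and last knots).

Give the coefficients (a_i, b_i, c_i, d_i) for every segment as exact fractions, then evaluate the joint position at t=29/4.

Δ: Δ0=-2, Δ1=7/2, Δ2=-2/3, Δ3=-4
row 1: diag=10, rhs=33; c'=1/5, d'=33/10
row 2: denom=10−2·1/5=48/5; d'=(-25−2·33/10)/(48/5)=-79/24
row 3: denom=8−3·5/16=113/16; d'=(-20−3·-79/24)/(113/16)=-162/113
back: M3=-162/113
back: M2=-79/24−5/16·-162/113=-964/339
back: M1=33/10−1/5·-964/339=2623/678
M: M0=0, M1=2623/678, M2=-964/339, M3=-162/113, M4=0
seg 0: a=2, c=M0/2=0, d=(M1−M0)/(6·3)=2623/12204, b=Δ0−h0·(2M0+M1)/6=-5335/1356
seg 1: a=-4, c=M1/2=2623/1356, d=(M2−M1)/(6·2)=-1517/2712, b=Δ1−h1·(2M1+M2)/6=1267/678
seg 2: a=3, c=M2/2=-482/339, d=(M3−M2)/(6·3)=239/3051, b=Δ2−h2·(2M2+M3)/6=327/113
seg 3: a=1, c=M3/2=-81/113, d=(M4−M3)/(6·1)=27/113, b=Δ3−h3·(2M3+M4)/6=-398/113
t_q=29/4 → seg 2, τ=9/4; S=3+327/113·τ+-482/339·τ²+239/3051·τ³=23181/7232

  seg 0: a=2 b=-5335/1356 c=0 d=2623/12204
  seg 1: a=-4 b=1267/678 c=2623/1356 d=-1517/2712
  seg 2: a=3 b=327/113 c=-482/339 d=239/3051
  seg 3: a=1 b=-398/113 c=-81/113 d=27/113
S(29/4) = 23181/7232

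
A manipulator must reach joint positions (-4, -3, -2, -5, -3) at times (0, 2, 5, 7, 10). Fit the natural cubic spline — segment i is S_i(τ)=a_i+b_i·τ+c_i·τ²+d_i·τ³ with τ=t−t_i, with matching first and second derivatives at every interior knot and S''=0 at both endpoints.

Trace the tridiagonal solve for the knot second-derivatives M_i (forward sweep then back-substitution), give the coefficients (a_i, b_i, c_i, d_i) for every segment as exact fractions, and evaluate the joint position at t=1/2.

Δ: Δ0=1/2, Δ1=1/3, Δ2=-3/2, Δ3=2/3
row 1: diag=10, rhs=-1; c'=3/10, d'=-1/10
row 2: denom=10−3·3/10=91/10; d'=(-11−3·-1/10)/(91/10)=-107/91
row 3: denom=10−2·20/91=870/91; d'=(13−2·-107/91)/(870/91)=1397/870
back: M3=1397/870
back: M2=-107/91−20/91·1397/870=-133/87
back: M1=-1/10−3/10·-133/87=52/145
M: M0=0, M1=52/145, M2=-133/87, M3=1397/870, M4=0
seg 0: a=-4, c=M0/2=0, d=(M1−M0)/(6·2)=13/435, b=Δ0−h0·(2M0+M1)/6=331/870
seg 1: a=-3, c=M1/2=26/145, d=(M2−M1)/(6·3)=-821/7830, b=Δ1−h1·(2M1+M2)/6=643/870
seg 2: a=-2, c=M2/2=-133/174, d=(M3−M2)/(6·2)=303/1160, b=Δ2−h2·(2M2+M3)/6=-442/435
seg 3: a=-5, c=M3/2=1397/1740, d=(M4−M3)/(6·3)=-1397/15660, b=Δ3−h3·(2M3+M4)/6=-817/870
t_q=1/2 → seg 0, τ=1/2; S=-4+331/870·τ+0·τ²+13/435·τ³=-883/232

  seg 0: a=-4 b=331/870 c=0 d=13/435
  seg 1: a=-3 b=643/870 c=26/145 d=-821/7830
  seg 2: a=-2 b=-442/435 c=-133/174 d=303/1160
  seg 3: a=-5 b=-817/870 c=1397/1740 d=-1397/15660
S(1/2) = -883/232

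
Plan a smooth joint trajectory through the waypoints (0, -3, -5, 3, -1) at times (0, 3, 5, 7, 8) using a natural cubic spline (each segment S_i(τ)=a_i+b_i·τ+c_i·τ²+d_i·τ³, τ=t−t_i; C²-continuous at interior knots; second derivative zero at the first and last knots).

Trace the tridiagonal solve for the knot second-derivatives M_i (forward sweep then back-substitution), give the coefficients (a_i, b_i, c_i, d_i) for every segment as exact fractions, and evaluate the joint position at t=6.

  seg 0: a=0 b=-35/104 c=0 d=-23/312
  seg 1: a=-3 b=-121/52 c=-69/104 d=69/104
  seg 2: a=-5 b=155/52 c=345/104 d=-73/52
  seg 3: a=3 b=-31/52 c=-531/104 d=177/104
S(6) = -11/104

Δ: Δ0=-1, Δ1=-1, Δ2=4, Δ3=-4
row 1: diag=10, rhs=0; c'=1/5, d'=0
row 2: denom=8−2·1/5=38/5; d'=(30−2·0)/(38/5)=75/19
row 3: denom=6−2·5/19=104/19; d'=(-48−2·75/19)/(104/19)=-531/52
back: M3=-531/52
back: M2=75/19−5/19·-531/52=345/52
back: M1=0−1/5·345/52=-69/52
M: M0=0, M1=-69/52, M2=345/52, M3=-531/52, M4=0
seg 0: a=0, c=M0/2=0, d=(M1−M0)/(6·3)=-23/312, b=Δ0−h0·(2M0+M1)/6=-35/104
seg 1: a=-3, c=M1/2=-69/104, d=(M2−M1)/(6·2)=69/104, b=Δ1−h1·(2M1+M2)/6=-121/52
seg 2: a=-5, c=M2/2=345/104, d=(M3−M2)/(6·2)=-73/52, b=Δ2−h2·(2M2+M3)/6=155/52
seg 3: a=3, c=M3/2=-531/104, d=(M4−M3)/(6·1)=177/104, b=Δ3−h3·(2M3+M4)/6=-31/52
t_q=6 → seg 2, τ=1; S=-5+155/52·τ+345/104·τ²+-73/52·τ³=-11/104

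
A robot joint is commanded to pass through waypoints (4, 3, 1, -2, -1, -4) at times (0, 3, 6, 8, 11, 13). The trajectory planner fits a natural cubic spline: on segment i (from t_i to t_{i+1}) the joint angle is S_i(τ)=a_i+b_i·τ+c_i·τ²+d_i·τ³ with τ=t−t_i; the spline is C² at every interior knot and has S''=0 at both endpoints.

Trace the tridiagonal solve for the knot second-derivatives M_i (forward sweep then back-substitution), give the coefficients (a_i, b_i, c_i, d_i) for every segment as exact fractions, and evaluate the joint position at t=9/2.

  seg 0: a=4 b=-2299/6414 c=0 d=161/57726
  seg 1: a=3 b=-908/3207 c=161/6414 d=-109/2138
  seg 2: a=1 b=-9679/6414 c=-1391/3207 d=937/4276
  seg 3: a=-2 b=-3941/6414 c=5651/6414 d=-5437/28863
  seg 4: a=-1 b=-2657/6414 c=-1741/2138 d=1741/12828
S(9/2) = 42071/17104

Δ: Δ0=-1/3, Δ1=-2/3, Δ2=-3/2, Δ3=1/3, Δ4=-3/2
row 1: diag=12, rhs=-2; c'=1/4, d'=-1/6
row 2: denom=10−3·1/4=37/4; d'=(-5−3·-1/6)/(37/4)=-18/37
row 3: denom=10−2·8/37=354/37; d'=(11−2·-18/37)/(354/37)=443/354
row 4: denom=10−3·37/118=1069/118; d'=(-11−3·443/354)/(1069/118)=-1741/1069
back: M4=-1741/1069
back: M3=443/354−37/118·-1741/1069=5651/3207
back: M2=-18/37−8/37·5651/3207=-2782/3207
back: M1=-1/6−1/4·-2782/3207=161/3207
M: M0=0, M1=161/3207, M2=-2782/3207, M3=5651/3207, M4=-1741/1069, M5=0
seg 0: a=4, c=M0/2=0, d=(M1−M0)/(6·3)=161/57726, b=Δ0−h0·(2M0+M1)/6=-2299/6414
seg 1: a=3, c=M1/2=161/6414, d=(M2−M1)/(6·3)=-109/2138, b=Δ1−h1·(2M1+M2)/6=-908/3207
seg 2: a=1, c=M2/2=-1391/3207, d=(M3−M2)/(6·2)=937/4276, b=Δ2−h2·(2M2+M3)/6=-9679/6414
seg 3: a=-2, c=M3/2=5651/6414, d=(M4−M3)/(6·3)=-5437/28863, b=Δ3−h3·(2M3+M4)/6=-3941/6414
seg 4: a=-1, c=M4/2=-1741/2138, d=(M5−M4)/(6·2)=1741/12828, b=Δ4−h4·(2M4+M5)/6=-2657/6414
t_q=9/2 → seg 1, τ=3/2; S=3+-908/3207·τ+161/6414·τ²+-109/2138·τ³=42071/17104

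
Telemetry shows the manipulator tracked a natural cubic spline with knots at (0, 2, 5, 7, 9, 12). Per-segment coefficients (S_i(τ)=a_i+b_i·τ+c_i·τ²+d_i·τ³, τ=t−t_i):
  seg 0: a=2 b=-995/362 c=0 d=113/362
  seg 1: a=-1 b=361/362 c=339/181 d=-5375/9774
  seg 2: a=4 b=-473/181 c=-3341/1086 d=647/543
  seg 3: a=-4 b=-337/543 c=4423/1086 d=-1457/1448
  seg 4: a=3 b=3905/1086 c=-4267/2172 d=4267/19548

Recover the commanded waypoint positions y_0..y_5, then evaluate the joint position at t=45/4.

y_0=2 y_1=-1 y_2=4 y_3=-4 y_4=3 y_5=2
S(45/4) = 168261/46336

y_0 = S_0(0) = a_0 = 2
y_1 = S_1(0) = a_1 = -1
y_2 = S_2(0) = a_2 = 4
y_3 = S_3(0) = a_3 = -4
y_4 = S_4(0) = a_4 = 3
y_5 = S_4(3) = 2
t_q=45/4 is in segment 4 (τ=9/4); S_4(τ)=168261/46336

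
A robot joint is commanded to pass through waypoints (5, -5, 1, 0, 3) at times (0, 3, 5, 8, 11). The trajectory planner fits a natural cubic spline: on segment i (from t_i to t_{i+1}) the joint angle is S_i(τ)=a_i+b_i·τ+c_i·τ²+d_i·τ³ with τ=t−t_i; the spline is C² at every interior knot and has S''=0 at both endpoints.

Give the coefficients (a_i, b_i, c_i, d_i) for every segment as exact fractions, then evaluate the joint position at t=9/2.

  seg 0: a=5 b=-657/118 c=0 d=791/3186
  seg 1: a=-5 b=67/59 c=791/354 d=-461/708
  seg 2: a=1 b=400/177 c=-296/177 d=143/531
  seg 3: a=0 b=-89/177 c=133/177 d=-133/1593
S(9/2) = -881/1888

Δ: Δ0=-10/3, Δ1=3, Δ2=-1/3, Δ3=1
row 1: diag=10, rhs=38; c'=1/5, d'=19/5
row 2: denom=10−2·1/5=48/5; d'=(-20−2·19/5)/(48/5)=-23/8
row 3: denom=12−3·5/16=177/16; d'=(8−3·-23/8)/(177/16)=266/177
back: M3=266/177
back: M2=-23/8−5/16·266/177=-592/177
back: M1=19/5−1/5·-592/177=791/177
M: M0=0, M1=791/177, M2=-592/177, M3=266/177, M4=0
seg 0: a=5, c=M0/2=0, d=(M1−M0)/(6·3)=791/3186, b=Δ0−h0·(2M0+M1)/6=-657/118
seg 1: a=-5, c=M1/2=791/354, d=(M2−M1)/(6·2)=-461/708, b=Δ1−h1·(2M1+M2)/6=67/59
seg 2: a=1, c=M2/2=-296/177, d=(M3−M2)/(6·3)=143/531, b=Δ2−h2·(2M2+M3)/6=400/177
seg 3: a=0, c=M3/2=133/177, d=(M4−M3)/(6·3)=-133/1593, b=Δ3−h3·(2M3+M4)/6=-89/177
t_q=9/2 → seg 1, τ=3/2; S=-5+67/59·τ+791/354·τ²+-461/708·τ³=-881/1888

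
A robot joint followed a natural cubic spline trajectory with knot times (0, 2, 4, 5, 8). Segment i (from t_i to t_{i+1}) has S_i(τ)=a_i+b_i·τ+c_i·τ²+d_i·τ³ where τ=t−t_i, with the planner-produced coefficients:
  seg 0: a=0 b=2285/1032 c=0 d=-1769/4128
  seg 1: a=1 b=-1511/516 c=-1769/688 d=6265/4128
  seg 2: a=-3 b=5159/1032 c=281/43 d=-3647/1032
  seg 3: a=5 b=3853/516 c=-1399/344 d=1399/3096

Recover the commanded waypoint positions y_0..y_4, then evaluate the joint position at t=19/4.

y_0 = S_0(0) = a_0 = 0
y_1 = S_1(0) = a_1 = 1
y_2 = S_2(0) = a_2 = -3
y_3 = S_3(0) = a_3 = 5
y_4 = S_3(3) = 3
t_q=19/4 is in segment 2 (τ=3/4); S_2(τ)=64601/22016

y_0=0 y_1=1 y_2=-3 y_3=5 y_4=3
S(19/4) = 64601/22016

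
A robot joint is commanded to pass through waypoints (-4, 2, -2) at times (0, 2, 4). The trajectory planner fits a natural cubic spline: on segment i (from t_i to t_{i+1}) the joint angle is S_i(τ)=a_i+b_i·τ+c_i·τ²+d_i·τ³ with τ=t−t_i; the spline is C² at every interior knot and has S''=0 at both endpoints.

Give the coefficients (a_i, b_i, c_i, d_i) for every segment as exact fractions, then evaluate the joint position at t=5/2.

Δ: Δ0=3, Δ1=-2
row 1: diag=8, rhs=-30; c'=1/4, d'=-15/4
back: M1=-15/4
M: M0=0, M1=-15/4, M2=0
seg 0: a=-4, c=M0/2=0, d=(M1−M0)/(6·2)=-5/16, b=Δ0−h0·(2M0+M1)/6=17/4
seg 1: a=2, c=M1/2=-15/8, d=(M2−M1)/(6·2)=5/16, b=Δ1−h1·(2M1+M2)/6=1/2
t_q=5/2 → seg 1, τ=1/2; S=2+1/2·τ+-15/8·τ²+5/16·τ³=233/128

  seg 0: a=-4 b=17/4 c=0 d=-5/16
  seg 1: a=2 b=1/2 c=-15/8 d=5/16
S(5/2) = 233/128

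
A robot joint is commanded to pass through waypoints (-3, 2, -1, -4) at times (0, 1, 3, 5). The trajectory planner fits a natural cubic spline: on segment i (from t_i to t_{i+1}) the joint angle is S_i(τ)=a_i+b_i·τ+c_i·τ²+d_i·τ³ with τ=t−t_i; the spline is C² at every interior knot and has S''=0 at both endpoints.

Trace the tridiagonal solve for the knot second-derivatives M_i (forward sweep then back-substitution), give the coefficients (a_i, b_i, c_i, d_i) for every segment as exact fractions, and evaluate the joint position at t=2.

Δ: Δ0=5, Δ1=-3/2, Δ2=-3/2
row 1: diag=6, rhs=-39; c'=1/3, d'=-13/2
row 2: denom=8−2·1/3=22/3; d'=(0−2·-13/2)/(22/3)=39/22
back: M2=39/22
back: M1=-13/2−1/3·39/22=-78/11
M: M0=0, M1=-78/11, M2=39/22, M3=0
seg 0: a=-3, c=M0/2=0, d=(M1−M0)/(6·1)=-13/11, b=Δ0−h0·(2M0+M1)/6=68/11
seg 1: a=2, c=M1/2=-39/11, d=(M2−M1)/(6·2)=65/88, b=Δ1−h1·(2M1+M2)/6=29/11
seg 2: a=-1, c=M2/2=39/44, d=(M3−M2)/(6·2)=-13/88, b=Δ2−h2·(2M2+M3)/6=-59/22
t_q=2 → seg 1, τ=1; S=2+29/11·τ+-39/11·τ²+65/88·τ³=161/88

  seg 0: a=-3 b=68/11 c=0 d=-13/11
  seg 1: a=2 b=29/11 c=-39/11 d=65/88
  seg 2: a=-1 b=-59/22 c=39/44 d=-13/88
S(2) = 161/88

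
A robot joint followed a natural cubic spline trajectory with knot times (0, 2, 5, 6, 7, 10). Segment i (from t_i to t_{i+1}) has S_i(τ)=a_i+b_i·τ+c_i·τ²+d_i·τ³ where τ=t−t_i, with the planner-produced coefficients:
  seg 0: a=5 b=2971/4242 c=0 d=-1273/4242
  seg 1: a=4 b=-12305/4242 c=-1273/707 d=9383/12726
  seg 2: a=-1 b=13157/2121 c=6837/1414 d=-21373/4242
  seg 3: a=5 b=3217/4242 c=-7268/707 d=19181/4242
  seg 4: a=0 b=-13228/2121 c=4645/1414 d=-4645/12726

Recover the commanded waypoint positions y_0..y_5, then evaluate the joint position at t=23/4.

y_0=5 y_1=4 y_2=-1 y_3=5 y_4=0 y_5=1
S(23/4) = 384303/90496

y_0 = S_0(0) = a_0 = 5
y_1 = S_1(0) = a_1 = 4
y_2 = S_2(0) = a_2 = -1
y_3 = S_3(0) = a_3 = 5
y_4 = S_4(0) = a_4 = 0
y_5 = S_4(3) = 1
t_q=23/4 is in segment 2 (τ=3/4); S_2(τ)=384303/90496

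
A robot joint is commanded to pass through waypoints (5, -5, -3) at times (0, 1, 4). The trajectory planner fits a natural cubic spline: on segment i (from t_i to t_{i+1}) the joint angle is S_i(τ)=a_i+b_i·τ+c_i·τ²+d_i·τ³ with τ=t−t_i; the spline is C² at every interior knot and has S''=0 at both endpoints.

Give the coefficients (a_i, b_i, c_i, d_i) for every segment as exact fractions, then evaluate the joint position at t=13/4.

  seg 0: a=5 b=-34/3 c=0 d=4/3
  seg 1: a=-5 b=-22/3 c=4 d=-4/9
S(13/4) = -101/16

Δ: Δ0=-10, Δ1=2/3
row 1: diag=8, rhs=64; c'=3/8, d'=8
back: M1=8
M: M0=0, M1=8, M2=0
seg 0: a=5, c=M0/2=0, d=(M1−M0)/(6·1)=4/3, b=Δ0−h0·(2M0+M1)/6=-34/3
seg 1: a=-5, c=M1/2=4, d=(M2−M1)/(6·3)=-4/9, b=Δ1−h1·(2M1+M2)/6=-22/3
t_q=13/4 → seg 1, τ=9/4; S=-5+-22/3·τ+4·τ²+-4/9·τ³=-101/16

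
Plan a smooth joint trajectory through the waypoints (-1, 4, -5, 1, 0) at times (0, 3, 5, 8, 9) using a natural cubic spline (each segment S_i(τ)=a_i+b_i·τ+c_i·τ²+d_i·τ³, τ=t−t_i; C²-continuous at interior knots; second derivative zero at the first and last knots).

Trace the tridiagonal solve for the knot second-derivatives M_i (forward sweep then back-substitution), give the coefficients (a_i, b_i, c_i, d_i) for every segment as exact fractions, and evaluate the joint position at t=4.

  seg 0: a=-1 b=1873/452 c=0 d=-3359/12204
  seg 1: a=4 b=-743/226 c=-3359/1356 d=2537/2712
  seg 2: a=-5 b=-668/339 c=1063/339 d=-1843/3051
  seg 3: a=1 b=181/339 c=-260/113 d=260/339
S(4) = -2249/2712

Δ: Δ0=5/3, Δ1=-9/2, Δ2=2, Δ3=-1
row 1: diag=10, rhs=-37; c'=1/5, d'=-37/10
row 2: denom=10−2·1/5=48/5; d'=(39−2·-37/10)/(48/5)=29/6
row 3: denom=8−3·5/16=113/16; d'=(-18−3·29/6)/(113/16)=-520/113
back: M3=-520/113
back: M2=29/6−5/16·-520/113=2126/339
back: M1=-37/10−1/5·2126/339=-3359/678
M: M0=0, M1=-3359/678, M2=2126/339, M3=-520/113, M4=0
seg 0: a=-1, c=M0/2=0, d=(M1−M0)/(6·3)=-3359/12204, b=Δ0−h0·(2M0+M1)/6=1873/452
seg 1: a=4, c=M1/2=-3359/1356, d=(M2−M1)/(6·2)=2537/2712, b=Δ1−h1·(2M1+M2)/6=-743/226
seg 2: a=-5, c=M2/2=1063/339, d=(M3−M2)/(6·3)=-1843/3051, b=Δ2−h2·(2M2+M3)/6=-668/339
seg 3: a=1, c=M3/2=-260/113, d=(M4−M3)/(6·1)=260/339, b=Δ3−h3·(2M3+M4)/6=181/339
t_q=4 → seg 1, τ=1; S=4+-743/226·τ+-3359/1356·τ²+2537/2712·τ³=-2249/2712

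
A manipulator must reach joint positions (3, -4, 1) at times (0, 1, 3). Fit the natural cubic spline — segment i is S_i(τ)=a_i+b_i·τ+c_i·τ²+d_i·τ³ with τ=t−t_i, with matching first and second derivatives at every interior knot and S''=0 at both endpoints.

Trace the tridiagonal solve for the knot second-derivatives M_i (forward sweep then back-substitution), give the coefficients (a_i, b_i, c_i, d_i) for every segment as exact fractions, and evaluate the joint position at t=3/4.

  seg 0: a=3 b=-103/12 c=0 d=19/12
  seg 1: a=-4 b=-23/6 c=19/4 d=-19/24
S(3/4) = -709/256

Δ: Δ0=-7, Δ1=5/2
row 1: diag=6, rhs=57; c'=1/3, d'=19/2
back: M1=19/2
M: M0=0, M1=19/2, M2=0
seg 0: a=3, c=M0/2=0, d=(M1−M0)/(6·1)=19/12, b=Δ0−h0·(2M0+M1)/6=-103/12
seg 1: a=-4, c=M1/2=19/4, d=(M2−M1)/(6·2)=-19/24, b=Δ1−h1·(2M1+M2)/6=-23/6
t_q=3/4 → seg 0, τ=3/4; S=3+-103/12·τ+0·τ²+19/12·τ³=-709/256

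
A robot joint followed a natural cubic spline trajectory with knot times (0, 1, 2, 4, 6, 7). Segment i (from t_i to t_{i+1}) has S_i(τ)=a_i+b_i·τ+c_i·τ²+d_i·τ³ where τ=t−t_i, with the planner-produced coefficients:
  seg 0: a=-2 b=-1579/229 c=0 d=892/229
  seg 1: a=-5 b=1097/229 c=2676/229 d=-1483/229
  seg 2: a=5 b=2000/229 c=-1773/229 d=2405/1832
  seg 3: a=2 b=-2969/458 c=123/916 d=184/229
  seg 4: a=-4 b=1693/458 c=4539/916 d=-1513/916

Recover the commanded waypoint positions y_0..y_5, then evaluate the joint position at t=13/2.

y_0=-2 y_1=-5 y_2=5 y_3=2 y_4=-4 y_5=3
S(13/2) = -8203/7328

y_0 = S_0(0) = a_0 = -2
y_1 = S_1(0) = a_1 = -5
y_2 = S_2(0) = a_2 = 5
y_3 = S_3(0) = a_3 = 2
y_4 = S_4(0) = a_4 = -4
y_5 = S_4(1) = 3
t_q=13/2 is in segment 4 (τ=1/2); S_4(τ)=-8203/7328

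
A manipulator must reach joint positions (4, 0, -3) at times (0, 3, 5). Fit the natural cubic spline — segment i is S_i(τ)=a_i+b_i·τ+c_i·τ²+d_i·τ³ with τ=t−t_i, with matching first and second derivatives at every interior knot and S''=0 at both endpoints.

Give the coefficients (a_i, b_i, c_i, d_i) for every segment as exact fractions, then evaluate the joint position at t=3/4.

  seg 0: a=4 b=-77/60 c=0 d=-1/180
  seg 1: a=0 b=-43/30 c=-1/20 d=1/120
S(3/4) = 777/256

Δ: Δ0=-4/3, Δ1=-3/2
row 1: diag=10, rhs=-1; c'=1/5, d'=-1/10
back: M1=-1/10
M: M0=0, M1=-1/10, M2=0
seg 0: a=4, c=M0/2=0, d=(M1−M0)/(6·3)=-1/180, b=Δ0−h0·(2M0+M1)/6=-77/60
seg 1: a=0, c=M1/2=-1/20, d=(M2−M1)/(6·2)=1/120, b=Δ1−h1·(2M1+M2)/6=-43/30
t_q=3/4 → seg 0, τ=3/4; S=4+-77/60·τ+0·τ²+-1/180·τ³=777/256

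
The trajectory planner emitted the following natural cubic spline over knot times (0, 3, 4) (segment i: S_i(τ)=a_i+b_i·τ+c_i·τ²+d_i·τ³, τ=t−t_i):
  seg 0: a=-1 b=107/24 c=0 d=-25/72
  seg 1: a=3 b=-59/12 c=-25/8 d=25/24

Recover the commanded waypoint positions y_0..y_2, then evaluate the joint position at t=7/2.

y_0=-1 y_1=3 y_2=-4
S(7/2) = -7/64

y_0 = S_0(0) = a_0 = -1
y_1 = S_1(0) = a_1 = 3
y_2 = S_1(1) = -4
t_q=7/2 is in segment 1 (τ=1/2); S_1(τ)=-7/64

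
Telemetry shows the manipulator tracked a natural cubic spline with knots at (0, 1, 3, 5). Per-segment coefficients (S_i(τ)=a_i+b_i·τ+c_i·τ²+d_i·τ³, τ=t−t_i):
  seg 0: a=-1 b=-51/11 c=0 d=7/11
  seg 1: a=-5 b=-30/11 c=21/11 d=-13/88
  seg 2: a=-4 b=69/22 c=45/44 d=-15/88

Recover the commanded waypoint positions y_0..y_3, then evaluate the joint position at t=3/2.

y_0=-1 y_1=-5 y_2=-4 y_3=5
S(3/2) = -4157/704

y_0 = S_0(0) = a_0 = -1
y_1 = S_1(0) = a_1 = -5
y_2 = S_2(0) = a_2 = -4
y_3 = S_2(2) = 5
t_q=3/2 is in segment 1 (τ=1/2); S_1(τ)=-4157/704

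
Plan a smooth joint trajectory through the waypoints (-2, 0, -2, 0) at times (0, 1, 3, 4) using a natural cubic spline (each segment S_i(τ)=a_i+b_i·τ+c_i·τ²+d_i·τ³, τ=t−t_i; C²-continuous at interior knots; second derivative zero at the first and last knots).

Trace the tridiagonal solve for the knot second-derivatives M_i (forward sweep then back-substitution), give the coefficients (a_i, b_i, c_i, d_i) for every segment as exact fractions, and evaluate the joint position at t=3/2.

  seg 0: a=-2 b=11/4 c=0 d=-3/4
  seg 1: a=0 b=1/2 c=-9/4 d=3/4
  seg 2: a=-2 b=1/2 c=9/4 d=-3/4
S(3/2) = -7/32

Δ: Δ0=2, Δ1=-1, Δ2=2
row 1: diag=6, rhs=-18; c'=1/3, d'=-3
row 2: denom=6−2·1/3=16/3; d'=(18−2·-3)/(16/3)=9/2
back: M2=9/2
back: M1=-3−1/3·9/2=-9/2
M: M0=0, M1=-9/2, M2=9/2, M3=0
seg 0: a=-2, c=M0/2=0, d=(M1−M0)/(6·1)=-3/4, b=Δ0−h0·(2M0+M1)/6=11/4
seg 1: a=0, c=M1/2=-9/4, d=(M2−M1)/(6·2)=3/4, b=Δ1−h1·(2M1+M2)/6=1/2
seg 2: a=-2, c=M2/2=9/4, d=(M3−M2)/(6·1)=-3/4, b=Δ2−h2·(2M2+M3)/6=1/2
t_q=3/2 → seg 1, τ=1/2; S=0+1/2·τ+-9/4·τ²+3/4·τ³=-7/32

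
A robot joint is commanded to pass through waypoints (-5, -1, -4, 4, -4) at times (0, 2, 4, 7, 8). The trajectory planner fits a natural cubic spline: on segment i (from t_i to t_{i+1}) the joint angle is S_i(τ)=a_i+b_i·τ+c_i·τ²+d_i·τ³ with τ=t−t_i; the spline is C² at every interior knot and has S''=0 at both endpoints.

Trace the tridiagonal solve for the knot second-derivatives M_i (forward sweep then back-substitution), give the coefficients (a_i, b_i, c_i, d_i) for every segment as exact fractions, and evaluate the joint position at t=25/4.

Δ: Δ0=2, Δ1=-3/2, Δ2=8/3, Δ3=-8
row 1: diag=8, rhs=-21; c'=1/4, d'=-21/8
row 2: denom=10−2·1/4=19/2; d'=(25−2·-21/8)/(19/2)=121/38
row 3: denom=8−3·6/19=134/19; d'=(-64−3·121/38)/(134/19)=-2795/268
back: M3=-2795/268
back: M2=121/38−6/19·-2795/268=434/67
back: M1=-21/8−1/4·434/67=-2275/536
M: M0=0, M1=-2275/536, M2=434/67, M3=-2795/268, M4=0
seg 0: a=-5, c=M0/2=0, d=(M1−M0)/(6·2)=-2275/6432, b=Δ0−h0·(2M0+M1)/6=5491/1608
seg 1: a=-1, c=M1/2=-2275/1072, d=(M2−M1)/(6·2)=5747/6432, b=Δ1−h1·(2M1+M2)/6=-667/804
seg 2: a=-4, c=M2/2=217/67, d=(M3−M2)/(6·3)=-4531/4824, b=Δ2−h2·(2M2+M3)/6=2257/1608
seg 3: a=4, c=M3/2=-2795/536, d=(M4−M3)/(6·1)=2795/1608, b=Δ3−h3·(2M3+M4)/6=-3637/804
t_q=25/4 → seg 2, τ=9/4; S=-4+2257/1608·τ+217/67·τ²+-4531/4824·τ³=166573/34304

  seg 0: a=-5 b=5491/1608 c=0 d=-2275/6432
  seg 1: a=-1 b=-667/804 c=-2275/1072 d=5747/6432
  seg 2: a=-4 b=2257/1608 c=217/67 d=-4531/4824
  seg 3: a=4 b=-3637/804 c=-2795/536 d=2795/1608
S(25/4) = 166573/34304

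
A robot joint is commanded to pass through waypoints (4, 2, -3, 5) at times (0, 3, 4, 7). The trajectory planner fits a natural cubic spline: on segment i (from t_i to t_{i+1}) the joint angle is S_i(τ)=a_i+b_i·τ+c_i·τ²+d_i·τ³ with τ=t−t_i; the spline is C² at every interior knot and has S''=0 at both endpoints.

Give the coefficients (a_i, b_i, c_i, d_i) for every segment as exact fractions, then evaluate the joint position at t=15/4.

  seg 0: a=4 b=85/63 c=0 d=-127/567
  seg 1: a=2 b=-296/63 c=-127/63 d=12/7
  seg 2: a=-3 b=-226/63 c=197/63 d=-197/567
S(15/4) = -325/168

Δ: Δ0=-2/3, Δ1=-5, Δ2=8/3
row 1: diag=8, rhs=-26; c'=1/8, d'=-13/4
row 2: denom=8−1·1/8=63/8; d'=(46−1·-13/4)/(63/8)=394/63
back: M2=394/63
back: M1=-13/4−1/8·394/63=-254/63
M: M0=0, M1=-254/63, M2=394/63, M3=0
seg 0: a=4, c=M0/2=0, d=(M1−M0)/(6·3)=-127/567, b=Δ0−h0·(2M0+M1)/6=85/63
seg 1: a=2, c=M1/2=-127/63, d=(M2−M1)/(6·1)=12/7, b=Δ1−h1·(2M1+M2)/6=-296/63
seg 2: a=-3, c=M2/2=197/63, d=(M3−M2)/(6·3)=-197/567, b=Δ2−h2·(2M2+M3)/6=-226/63
t_q=15/4 → seg 1, τ=3/4; S=2+-296/63·τ+-127/63·τ²+12/7·τ³=-325/168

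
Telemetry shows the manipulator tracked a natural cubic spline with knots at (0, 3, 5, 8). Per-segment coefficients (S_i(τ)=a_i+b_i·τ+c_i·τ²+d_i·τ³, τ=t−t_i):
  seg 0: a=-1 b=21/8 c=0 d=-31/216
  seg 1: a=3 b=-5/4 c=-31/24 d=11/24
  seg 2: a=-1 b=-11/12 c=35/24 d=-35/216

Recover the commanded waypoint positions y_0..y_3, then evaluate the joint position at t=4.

y_0 = S_0(0) = a_0 = -1
y_1 = S_1(0) = a_1 = 3
y_2 = S_2(0) = a_2 = -1
y_3 = S_2(3) = 5
t_q=4 is in segment 1 (τ=1); S_1(τ)=11/12

y_0=-1 y_1=3 y_2=-1 y_3=5
S(4) = 11/12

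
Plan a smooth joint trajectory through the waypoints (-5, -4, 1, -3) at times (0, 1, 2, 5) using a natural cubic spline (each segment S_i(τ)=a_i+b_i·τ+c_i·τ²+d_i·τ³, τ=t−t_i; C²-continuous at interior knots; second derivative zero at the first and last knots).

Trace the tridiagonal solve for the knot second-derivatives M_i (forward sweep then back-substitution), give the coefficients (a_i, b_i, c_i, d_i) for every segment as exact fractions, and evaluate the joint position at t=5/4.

Δ: Δ0=1, Δ1=5, Δ2=-4/3
row 1: diag=4, rhs=24; c'=1/4, d'=6
row 2: denom=8−1·1/4=31/4; d'=(-38−1·6)/(31/4)=-176/31
back: M2=-176/31
back: M1=6−1/4·-176/31=230/31
M: M0=0, M1=230/31, M2=-176/31, M3=0
seg 0: a=-5, c=M0/2=0, d=(M1−M0)/(6·1)=115/93, b=Δ0−h0·(2M0+M1)/6=-22/93
seg 1: a=-4, c=M1/2=115/31, d=(M2−M1)/(6·1)=-203/93, b=Δ1−h1·(2M1+M2)/6=323/93
seg 2: a=1, c=M2/2=-88/31, d=(M3−M2)/(6·3)=88/279, b=Δ2−h2·(2M2+M3)/6=404/93
t_q=5/4 → seg 1, τ=1/4; S=-4+323/93·τ+115/31·τ²+-203/93·τ³=-5821/1984

  seg 0: a=-5 b=-22/93 c=0 d=115/93
  seg 1: a=-4 b=323/93 c=115/31 d=-203/93
  seg 2: a=1 b=404/93 c=-88/31 d=88/279
S(5/4) = -5821/1984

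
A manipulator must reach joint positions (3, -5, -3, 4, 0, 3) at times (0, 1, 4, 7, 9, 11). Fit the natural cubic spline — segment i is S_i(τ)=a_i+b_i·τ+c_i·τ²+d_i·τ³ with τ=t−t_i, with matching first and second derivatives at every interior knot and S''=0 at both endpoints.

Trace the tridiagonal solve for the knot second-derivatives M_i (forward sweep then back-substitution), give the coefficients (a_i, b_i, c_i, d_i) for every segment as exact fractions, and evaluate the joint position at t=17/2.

Δ: Δ0=-8, Δ1=2/3, Δ2=7/3, Δ3=-2, Δ4=3/2
row 1: diag=8, rhs=52; c'=3/8, d'=13/2
row 2: denom=12−3·3/8=87/8; d'=(10−3·13/2)/(87/8)=-76/87
row 3: denom=10−3·8/29=266/29; d'=(-26−3·-76/87)/(266/29)=-339/133
row 4: denom=8−2·29/133=1006/133; d'=(21−2·-339/133)/(1006/133)=3471/1006
back: M4=3471/1006
back: M3=-339/133−29/133·3471/1006=-3321/1006
back: M2=-76/87−8/29·-3321/1006=56/1509
back: M1=13/2−3/8·56/1509=6525/1006
M: M0=0, M1=6525/1006, M2=56/1509, M3=-3321/1006, M4=3471/1006, M5=0
seg 0: a=3, c=M0/2=0, d=(M1−M0)/(6·1)=2175/2012, b=Δ0−h0·(2M0+M1)/6=-18271/2012
seg 1: a=-5, c=M1/2=6525/2012, d=(M2−M1)/(6·3)=-19463/54324, b=Δ1−h1·(2M1+M2)/6=-5873/1006
seg 2: a=-3, c=M2/2=28/1509, d=(M3−M2)/(6·3)=-10075/54324, b=Δ2−h2·(2M2+M3)/6=7941/2012
seg 3: a=4, c=M3/2=-3321/2012, d=(M4−M3)/(6·2)=283/503, b=Δ3−h3·(2M3+M4)/6=-955/1006
seg 4: a=0, c=M4/2=3471/2012, d=(M5−M4)/(6·2)=-1157/4024, b=Δ4−h4·(2M4+M5)/6=-805/1006
t_q=17/2 → seg 3, τ=3/2; S=4+-955/1006·τ+-3321/2012·τ²+283/503·τ³=6125/8048

  seg 0: a=3 b=-18271/2012 c=0 d=2175/2012
  seg 1: a=-5 b=-5873/1006 c=6525/2012 d=-19463/54324
  seg 2: a=-3 b=7941/2012 c=28/1509 d=-10075/54324
  seg 3: a=4 b=-955/1006 c=-3321/2012 d=283/503
  seg 4: a=0 b=-805/1006 c=3471/2012 d=-1157/4024
S(17/2) = 6125/8048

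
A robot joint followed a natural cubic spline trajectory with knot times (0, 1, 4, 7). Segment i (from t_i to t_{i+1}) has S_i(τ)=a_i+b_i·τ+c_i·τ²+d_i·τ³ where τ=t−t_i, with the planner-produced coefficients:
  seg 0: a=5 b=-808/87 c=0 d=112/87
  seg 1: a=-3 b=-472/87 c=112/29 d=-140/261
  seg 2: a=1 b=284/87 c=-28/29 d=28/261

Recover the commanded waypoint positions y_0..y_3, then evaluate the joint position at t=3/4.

y_0=5 y_1=-3 y_2=1 y_3=5
S(3/4) = -165/116

y_0 = S_0(0) = a_0 = 5
y_1 = S_1(0) = a_1 = -3
y_2 = S_2(0) = a_2 = 1
y_3 = S_2(3) = 5
t_q=3/4 is in segment 0 (τ=3/4); S_0(τ)=-165/116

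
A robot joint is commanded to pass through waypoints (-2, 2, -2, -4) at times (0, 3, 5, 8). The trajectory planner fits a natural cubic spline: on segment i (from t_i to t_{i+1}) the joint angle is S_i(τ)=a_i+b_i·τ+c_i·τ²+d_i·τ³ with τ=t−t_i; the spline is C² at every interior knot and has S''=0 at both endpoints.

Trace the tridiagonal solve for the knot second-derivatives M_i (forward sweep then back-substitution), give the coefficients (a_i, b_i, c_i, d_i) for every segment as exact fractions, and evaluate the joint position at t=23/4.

  seg 0: a=-2 b=59/24 c=0 d=-1/8
  seg 1: a=2 b=-11/12 c=-9/8 d=7/24
  seg 2: a=-2 b=-23/12 c=5/8 d=-5/72
S(23/4) = -1595/512

Δ: Δ0=4/3, Δ1=-2, Δ2=-2/3
row 1: diag=10, rhs=-20; c'=1/5, d'=-2
row 2: denom=10−2·1/5=48/5; d'=(8−2·-2)/(48/5)=5/4
back: M2=5/4
back: M1=-2−1/5·5/4=-9/4
M: M0=0, M1=-9/4, M2=5/4, M3=0
seg 0: a=-2, c=M0/2=0, d=(M1−M0)/(6·3)=-1/8, b=Δ0−h0·(2M0+M1)/6=59/24
seg 1: a=2, c=M1/2=-9/8, d=(M2−M1)/(6·2)=7/24, b=Δ1−h1·(2M1+M2)/6=-11/12
seg 2: a=-2, c=M2/2=5/8, d=(M3−M2)/(6·3)=-5/72, b=Δ2−h2·(2M2+M3)/6=-23/12
t_q=23/4 → seg 2, τ=3/4; S=-2+-23/12·τ+5/8·τ²+-5/72·τ³=-1595/512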